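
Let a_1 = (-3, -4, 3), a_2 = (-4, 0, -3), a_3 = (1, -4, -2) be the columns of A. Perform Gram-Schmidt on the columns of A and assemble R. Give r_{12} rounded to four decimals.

r_{12} = 0.5145

e_1 = a_1/‖a_1‖ = (-3, -4, 3)/5.8310 = (-0.5145, -0.6860, 0.5145).
r_{12} = e_1·a_2 = 0.5145.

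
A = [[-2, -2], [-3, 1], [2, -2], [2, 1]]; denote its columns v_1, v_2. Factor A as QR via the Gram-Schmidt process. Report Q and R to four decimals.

v_1 = (-2, -3, 2, 2); ‖v_1‖ = 4.5826, so q_1 = (-0.4364, -0.6547, 0.4364, 0.4364).
q_1·v_2 = (-0.4364)·(-2) + (-0.6547)·1 + 0.4364·(-2) + 0.4364·1 = -0.2182.
u_2 = v_2 + 0.2182·q_1 = (-2.0952, 0.8571, -1.9048, 1.0952).
‖u_2‖ = 3.1547, so q_2 = (-0.6642, 0.2717, -0.6038, 0.3472).

Q = [[-0.4364, -0.6642], [-0.6547, 0.2717], [0.4364, -0.6038], [0.4364, 0.3472]], R = [[4.5826, -0.2182], [0.0000, 3.1547]]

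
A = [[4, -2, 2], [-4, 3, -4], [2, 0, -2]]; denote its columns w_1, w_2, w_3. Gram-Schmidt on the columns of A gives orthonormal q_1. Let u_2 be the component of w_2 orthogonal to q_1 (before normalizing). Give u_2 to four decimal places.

w_1 = (4, -4, 2); ‖w_1‖ = 6.0000, so q_1 = (0.6667, -0.6667, 0.3333).
q_1·w_2 = 0.6667·(-2) + (-0.6667)·3 + 0.3333·0 = -3.3333.
u_2 = w_2 + 3.3333·q_1 = (0.2222, 0.7778, 1.1111).

u_2 = (0.2222, 0.7778, 1.1111)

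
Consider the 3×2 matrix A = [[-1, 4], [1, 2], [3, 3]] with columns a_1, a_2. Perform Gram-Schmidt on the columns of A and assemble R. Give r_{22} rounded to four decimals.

q_1 = a_1/‖a_1‖ = (-1, 1, 3)/3.3166 = (-0.3015, 0.3015, 0.9045).
r_{12} = q_1·a_2 = 2.1106.
u_2 = a_2 − 2.1106·q_1 = (4.6364, 1.3636, 1.0909).
r_{22} = ‖u_2‖ = 4.9543.

r_{22} = 4.9543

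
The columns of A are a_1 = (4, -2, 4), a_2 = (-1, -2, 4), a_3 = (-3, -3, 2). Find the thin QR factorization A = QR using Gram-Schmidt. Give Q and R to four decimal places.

e_1 = a_1/‖a_1‖ = (4, -2, 4)/6.0000 = (0.6667, -0.3333, 0.6667).
r_{12} = e_1·a_2 = 2.6667.
u_2 = a_2 − 2.6667·e_1 = (-2.7778, -1.1111, 2.2222).
‖u_2‖ = 3.7268, so e_2 = (-0.7454, -0.2981, 0.5963).
r_{13} = e_1·a_3 = 0.3333; r_{23} = e_2·a_3 = 4.3231.
u_3 = a_3 − 0.3333·e_1 − 4.3231·e_2 = (0.0000, -1.6000, -0.8000).
‖u_3‖ = 1.7889, so e_3 = (0.0000, -0.8944, -0.4472).

Q = [[0.6667, -0.7454, 0.0000], [-0.3333, -0.2981, -0.8944], [0.6667, 0.5963, -0.4472]], R = [[6.0000, 2.6667, 0.3333], [0.0000, 3.7268, 4.3231], [0.0000, 0.0000, 1.7889]]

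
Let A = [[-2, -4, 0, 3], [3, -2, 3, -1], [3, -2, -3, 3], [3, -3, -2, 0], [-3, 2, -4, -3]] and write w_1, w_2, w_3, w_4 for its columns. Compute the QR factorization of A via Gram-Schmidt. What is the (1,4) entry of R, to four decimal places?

w_1 = (-2, 3, 3, 3, -3); ‖w_1‖ = 6.3246, so q_1 = (-0.3162, 0.4743, 0.4743, 0.4743, -0.4743).
r_{14} = q_1·w_4 = 1.4230.

r_{14} = 1.4230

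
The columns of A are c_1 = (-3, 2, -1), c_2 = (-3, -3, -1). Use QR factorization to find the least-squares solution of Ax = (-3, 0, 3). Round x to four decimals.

c_1 = (-3, 2, -1); ‖c_1‖ = 3.7417, so e_1 = (-0.8018, 0.5345, -0.2673).
e_1·c_2 = (-0.8018)·(-3) + 0.5345·(-3) + (-0.2673)·(-1) = 1.0690.
u_2 = c_2 − 1.0690·e_1 = (-2.1429, -3.5714, -0.7143).
‖u_2‖ = 4.2258, so e_2 = (-0.5071, -0.8452, -0.1690).
Qᵀb = (1.6036, 1.0142).
Back-substitute: x_2 = 1.0142/4.2258 = 0.2400.
x_1 = (1.6036 − 1.0690·0.2400)/3.7417 = 0.3600.

x = (0.3600, 0.2400)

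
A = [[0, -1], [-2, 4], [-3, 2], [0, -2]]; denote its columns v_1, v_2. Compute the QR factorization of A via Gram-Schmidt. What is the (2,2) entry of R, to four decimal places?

r_{22} = 3.1501

v_1 = (0, -2, -3, 0); ‖v_1‖ = 3.6056, so q_1 = (0.0000, -0.5547, -0.8321, 0.0000).
q_1·v_2 = 0.0000·(-1) + (-0.5547)·4 + (-0.8321)·2 + 0.0000·(-2) = -3.8829.
u_2 = v_2 + 3.8829·q_1 = (-1.0000, 1.8462, -1.2308, -2.0000).
r_{22} = ‖u_2‖ = 3.1501.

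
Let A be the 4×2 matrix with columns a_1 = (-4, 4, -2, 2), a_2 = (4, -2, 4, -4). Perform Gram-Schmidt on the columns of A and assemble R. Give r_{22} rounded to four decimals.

a_1 = (-4, 4, -2, 2); ‖a_1‖ = 6.3246, so e_1 = (-0.6325, 0.6325, -0.3162, 0.3162).
e_1·a_2 = (-0.6325)·4 + 0.6325·(-2) + (-0.3162)·4 + 0.3162·(-4) = -6.3246.
u_2 = a_2 + 6.3246·e_1 = (0.0000, 2.0000, 2.0000, -2.0000).
r_{22} = ‖u_2‖ = 3.4641.

r_{22} = 3.4641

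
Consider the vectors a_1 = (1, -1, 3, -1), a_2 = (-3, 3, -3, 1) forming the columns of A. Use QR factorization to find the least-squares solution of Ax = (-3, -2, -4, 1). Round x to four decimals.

x = (-1.7000, -0.4000)

a_1 = (1, -1, 3, -1); ‖a_1‖ = 3.4641, so q_1 = (0.2887, -0.2887, 0.8660, -0.2887).
q_1·a_2 = 0.2887·(-3) + (-0.2887)·3 + 0.8660·(-3) + (-0.2887)·1 = -4.6188.
u_2 = a_2 + 4.6188·q_1 = (-1.6667, 1.6667, 1.0000, -0.3333).
‖u_2‖ = 2.5820, so q_2 = (-0.6455, 0.6455, 0.3873, -0.1291).
Qᵀb = (-4.0415, -1.0328).
Back-substitute: x_2 = -1.0328/2.5820 = -0.4000.
x_1 = (-4.0415 + 4.6188·(-0.4000))/3.4641 = -1.7000.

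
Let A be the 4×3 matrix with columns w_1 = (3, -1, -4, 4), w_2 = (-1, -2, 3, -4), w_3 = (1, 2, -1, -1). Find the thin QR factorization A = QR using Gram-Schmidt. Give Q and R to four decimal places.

q_1 = w_1/‖w_1‖ = (3, -1, -4, 4)/6.4807 = (0.4629, -0.1543, -0.6172, 0.6172).
r_{12} = q_1·w_2 = -4.4748.
u_2 = w_2 + 4.4748·q_1 = (1.0714, -2.6905, 0.2381, -1.2381).
‖u_2‖ = 3.1585, so q_2 = (0.3392, -0.8518, 0.0754, -0.3920).
r_{13} = q_1·w_3 = 0.1543; r_{23} = q_2·w_3 = -1.0478.
u_3 = w_3 − 0.1543·q_1 + 1.0478·q_2 = (1.2840, 1.1313, -0.8258, -1.5060).
‖u_3‖ = 2.4245, so q_3 = (0.5296, 0.4666, -0.3406, -0.6211).

Q = [[0.4629, 0.3392, 0.5296], [-0.1543, -0.8518, 0.4666], [-0.6172, 0.0754, -0.3406], [0.6172, -0.3920, -0.6211]], R = [[6.4807, -4.4748, 0.1543], [0.0000, 3.1585, -1.0478], [0.0000, 0.0000, 2.4245]]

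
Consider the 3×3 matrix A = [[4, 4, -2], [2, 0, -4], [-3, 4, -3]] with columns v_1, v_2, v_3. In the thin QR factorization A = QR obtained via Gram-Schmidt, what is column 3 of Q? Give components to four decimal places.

v_1 = (4, 2, -3); ‖v_1‖ = 5.3852, so q_1 = (0.7428, 0.3714, -0.5571).
q_1·v_2 = 0.7428·4 + 0.3714·0 + (-0.5571)·4 = 0.7428.
u_2 = v_2 − 0.7428·q_1 = (3.4483, -0.2759, 4.4138).
‖u_2‖ = 5.6079, so q_2 = (0.6149, -0.0492, 0.7871).
q_1·v_3 = 0.7428·(-2) + 0.3714·(-4) + (-0.5571)·(-3) = -1.2999; q_2·v_3 = 0.6149·(-2) + (-0.0492)·(-4) + 0.7871·(-3) = -3.3942.
u_3 = v_3 + 1.2999·q_1 + 3.3942·q_2 = (1.0526, -3.6842, -1.0526).
‖u_3‖ = 3.9736, so q_3 = (0.2649, -0.9272, -0.2649).

q_3 = (0.2649, -0.9272, -0.2649)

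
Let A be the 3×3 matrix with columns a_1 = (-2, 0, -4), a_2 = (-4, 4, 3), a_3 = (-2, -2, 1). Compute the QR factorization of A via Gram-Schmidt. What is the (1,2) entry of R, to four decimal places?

r_{12} = -0.8944

a_1 = (-2, 0, -4); ‖a_1‖ = 4.4721, so e_1 = (-0.4472, 0.0000, -0.8944).
r_{12} = e_1·a_2 = -0.8944.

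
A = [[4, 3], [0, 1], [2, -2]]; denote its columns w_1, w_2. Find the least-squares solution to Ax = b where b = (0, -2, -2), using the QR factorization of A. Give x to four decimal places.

x = (-0.3333, 0.3333)

q_1 = w_1/‖w_1‖ = (4, 0, 2)/4.4721 = (0.8944, 0.0000, 0.4472).
r_{12} = q_1·w_2 = 1.7889.
u_2 = w_2 − 1.7889·q_1 = (1.4000, 1.0000, -2.8000).
‖u_2‖ = 3.2863, so q_2 = (0.4260, 0.3043, -0.8520).
Qᵀb = (-0.8944, 1.0954).
Back-substitute: x_2 = 1.0954/3.2863 = 0.3333.
x_1 = (-0.8944 − 1.7889·0.3333)/4.4721 = -0.3333.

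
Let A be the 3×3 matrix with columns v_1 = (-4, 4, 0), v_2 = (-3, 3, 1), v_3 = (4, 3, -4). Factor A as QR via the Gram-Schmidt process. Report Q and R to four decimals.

v_1 = (-4, 4, 0); ‖v_1‖ = 5.6569, so q_1 = (-0.7071, 0.7071, 0.0000).
q_1·v_2 = (-0.7071)·(-3) + 0.7071·3 + 0.0000·1 = 4.2426.
u_2 = v_2 − 4.2426·q_1 = (0.0000, 0.0000, 1.0000).
‖u_2‖ = 1.0000, so q_2 = (0.0000, 0.0000, 1.0000).
q_1·v_3 = (-0.7071)·4 + 0.7071·3 + 0.0000·(-4) = -0.7071; q_2·v_3 = (0.0000)·4 + 0.0000·3 + 1.0000·(-4) = -4.0000.
u_3 = v_3 + 0.7071·q_1 + 4.0000·q_2 = (3.5000, 3.5000, 0.0000).
‖u_3‖ = 4.9497, so q_3 = (0.7071, 0.7071, 0.0000).

Q = [[-0.7071, 0.0000, 0.7071], [0.7071, 0.0000, 0.7071], [0.0000, 1.0000, 0.0000]], R = [[5.6569, 4.2426, -0.7071], [0.0000, 1.0000, -4.0000], [0.0000, 0.0000, 4.9497]]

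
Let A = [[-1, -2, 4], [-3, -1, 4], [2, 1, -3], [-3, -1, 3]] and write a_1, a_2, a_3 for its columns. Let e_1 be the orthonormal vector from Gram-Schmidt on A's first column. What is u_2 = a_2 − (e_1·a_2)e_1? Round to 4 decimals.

u_2 = (-1.5652, 0.3043, 0.1304, 0.3043)

a_1 = (-1, -3, 2, -3); ‖a_1‖ = 4.7958, so e_1 = (-0.2085, -0.6255, 0.4170, -0.6255).
e_1·a_2 = (-0.2085)·(-2) + (-0.6255)·(-1) + 0.4170·1 + (-0.6255)·(-1) = 2.0851.
u_2 = a_2 − 2.0851·e_1 = (-1.5652, 0.3043, 0.1304, 0.3043).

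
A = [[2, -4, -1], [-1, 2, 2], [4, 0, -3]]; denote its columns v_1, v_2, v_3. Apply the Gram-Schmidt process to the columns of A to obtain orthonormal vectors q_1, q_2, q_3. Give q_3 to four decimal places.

q_3 = (0.4472, 0.8944, 0.0000)

q_1 = v_1/‖v_1‖ = (2, -1, 4)/4.5826 = (0.4364, -0.2182, 0.8729).
r_{12} = q_1·v_2 = -2.1822.
u_2 = v_2 + 2.1822·q_1 = (-3.0476, 1.5238, 1.9048).
‖u_2‖ = 3.9036, so q_2 = (-0.7807, 0.3904, 0.4880).
r_{13} = q_1·v_3 = -3.4915; r_{23} = q_2·v_3 = 0.0976.
u_3 = v_3 + 3.4915·q_1 − 0.0976·q_2 = (0.6000, 1.2000, 0.0000).
‖u_3‖ = 1.3416, so q_3 = (0.4472, 0.8944, 0.0000).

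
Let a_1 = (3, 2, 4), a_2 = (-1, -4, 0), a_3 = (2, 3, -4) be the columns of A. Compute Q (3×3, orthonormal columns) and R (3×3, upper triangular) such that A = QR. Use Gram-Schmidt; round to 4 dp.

a_1 = (3, 2, 4); ‖a_1‖ = 5.3852, so e_1 = (0.5571, 0.3714, 0.7428).
e_1·a_2 = 0.5571·(-1) + 0.3714·(-4) + 0.7428·0 = -2.0426.
u_2 = a_2 + 2.0426·e_1 = (0.1379, -3.2414, 1.5172).
‖u_2‖ = 3.5816, so e_2 = (0.0385, -0.9050, 0.4236).
e_1·a_3 = 0.5571·2 + 0.3714·3 + 0.7428·(-4) = -0.7428; e_2·a_3 = 0.0385·2 + (-0.9050)·3 + 0.4236·(-4) = -4.3325.
u_3 = a_3 + 0.7428·e_1 + 4.3325·e_2 = (2.5806, -0.6452, -1.6129).
‖u_3‖ = 3.1109, so e_3 = (0.8296, -0.2074, -0.5185).

Q = [[0.5571, 0.0385, 0.8296], [0.3714, -0.9050, -0.2074], [0.7428, 0.4236, -0.5185]], R = [[5.3852, -2.0426, -0.7428], [0.0000, 3.5816, -4.3325], [0.0000, 0.0000, 3.1109]]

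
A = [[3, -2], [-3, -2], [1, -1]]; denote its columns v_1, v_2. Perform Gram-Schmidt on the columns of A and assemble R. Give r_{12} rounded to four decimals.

r_{12} = -0.2294

e_1 = v_1/‖v_1‖ = (3, -3, 1)/4.3589 = (0.6882, -0.6882, 0.2294).
r_{12} = e_1·v_2 = -0.2294.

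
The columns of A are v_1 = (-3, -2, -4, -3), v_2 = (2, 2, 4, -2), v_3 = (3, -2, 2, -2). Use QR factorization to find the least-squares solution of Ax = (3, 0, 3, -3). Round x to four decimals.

v_1 = (-3, -2, -4, -3); ‖v_1‖ = 6.1644, so q_1 = (-0.4867, -0.3244, -0.6489, -0.4867).
q_1·v_2 = (-0.4867)·2 + (-0.3244)·2 + (-0.6489)·4 + (-0.4867)·(-2) = -3.2444.
u_2 = v_2 + 3.2444·q_1 = (0.4211, 0.9474, 1.8947, -3.5789).
‖u_2‖ = 4.1802, so q_2 = (0.1007, 0.2266, 0.4533, -0.8562).
q_1·v_3 = (-0.4867)·3 + (-0.3244)·(-2) + (-0.6489)·2 + (-0.4867)·(-2) = -1.1355; q_2·v_3 = 0.1007·3 + 0.2266·(-2) + 0.4533·2 + (-0.8562)·(-2) = 2.4678.
u_3 = v_3 + 1.1355·q_1 − 2.4678·q_2 = (2.1988, -2.9277, 0.1446, -0.4398).
‖u_3‖ = 3.6906, so q_3 = (0.5958, -0.7933, 0.0392, -0.1192).
Qᵀb = (-1.9467, 4.2305, 2.2623).
Back-substitute: x_3 = 2.2623/3.6906 = 0.6130.
x_2 = (4.2305 − 2.4678·0.6130)/4.1802 = 0.6502.
x_1 = (-1.9467 + 3.2444·0.6502 + 1.1355·0.6130)/6.1644 = 0.1393.

x = (0.1393, 0.6502, 0.6130)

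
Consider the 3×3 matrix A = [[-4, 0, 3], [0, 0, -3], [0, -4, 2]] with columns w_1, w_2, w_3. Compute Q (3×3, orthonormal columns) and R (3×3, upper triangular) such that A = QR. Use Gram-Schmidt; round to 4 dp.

w_1 = (-4, 0, 0); ‖w_1‖ = 4.0000, so q_1 = (-1.0000, 0.0000, 0.0000).
q_1·w_2 = (-1.0000)·0 + 0.0000·0 + 0.0000·(-4) = 0.0000.
u_2 = w_2 + 0.0000·q_1 = (0.0000, 0.0000, -4.0000).
‖u_2‖ = 4.0000, so q_2 = (0.0000, 0.0000, -1.0000).
q_1·w_3 = (-1.0000)·3 + 0.0000·(-3) + 0.0000·2 = -3.0000; q_2·w_3 = 0.0000·3 + 0.0000·(-3) + (-1.0000)·2 = -2.0000.
u_3 = w_3 + 3.0000·q_1 + 2.0000·q_2 = (0.0000, -3.0000, 0.0000).
‖u_3‖ = 3.0000, so q_3 = (0.0000, -1.0000, 0.0000).

Q = [[-1.0000, 0.0000, 0.0000], [0.0000, 0.0000, -1.0000], [0.0000, -1.0000, 0.0000]], R = [[4.0000, 0.0000, -3.0000], [0.0000, 4.0000, -2.0000], [0.0000, 0.0000, 3.0000]]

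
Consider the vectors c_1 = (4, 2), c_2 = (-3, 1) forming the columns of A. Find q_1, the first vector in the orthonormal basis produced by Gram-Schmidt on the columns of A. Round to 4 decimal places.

c_1 = (4, 2); ‖c_1‖ = 4.4721, so q_1 = (0.8944, 0.4472).

q_1 = (0.8944, 0.4472)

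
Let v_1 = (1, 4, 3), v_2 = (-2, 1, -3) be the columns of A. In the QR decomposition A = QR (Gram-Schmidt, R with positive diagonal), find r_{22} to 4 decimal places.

r_{22} = 3.4807

v_1 = (1, 4, 3); ‖v_1‖ = 5.0990, so e_1 = (0.1961, 0.7845, 0.5883).
e_1·v_2 = 0.1961·(-2) + 0.7845·1 + 0.5883·(-3) = -1.3728.
u_2 = v_2 + 1.3728·e_1 = (-1.7308, 2.0769, -2.1923).
r_{22} = ‖u_2‖ = 3.4807.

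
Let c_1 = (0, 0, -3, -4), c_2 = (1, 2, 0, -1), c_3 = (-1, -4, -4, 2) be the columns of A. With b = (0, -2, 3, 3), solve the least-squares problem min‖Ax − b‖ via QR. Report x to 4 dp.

x = (-0.6148, -1.1778, -0.2296)

e_1 = c_1/‖c_1‖ = (0, 0, -3, -4)/5.0000 = (0.0000, 0.0000, -0.6000, -0.8000).
r_{12} = e_1·c_2 = 0.8000.
u_2 = c_2 − 0.8000·e_1 = (1.0000, 2.0000, 0.4800, -0.3600).
‖u_2‖ = 2.3152, so e_2 = (0.4319, 0.8639, 0.2073, -0.1555).
r_{13} = e_1·c_3 = 0.8000; r_{23} = e_2·c_3 = -5.0277.
u_3 = c_3 − 0.8000·e_1 + 5.0277·e_2 = (1.1716, 0.3433, -2.4776, 1.8582).
‖u_3‖ = 3.3290, so e_3 = (0.3520, 0.1031, -0.7443, 0.5582).
Qᵀb = (-4.2000, -1.5722, -0.7644).
Back-substitute: x_3 = -0.7644/3.3290 = -0.2296.
x_2 = (-1.5722 + 5.0277·(-0.2296))/2.3152 = -1.1778.
x_1 = (-4.2000 − 0.8000·(-1.1778) − 0.8000·(-0.2296))/5.0000 = -0.6148.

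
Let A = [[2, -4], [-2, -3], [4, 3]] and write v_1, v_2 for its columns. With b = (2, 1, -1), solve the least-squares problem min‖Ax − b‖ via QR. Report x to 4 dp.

v_1 = (2, -2, 4); ‖v_1‖ = 4.8990, so e_1 = (0.4082, -0.4082, 0.8165).
e_1·v_2 = 0.4082·(-4) + (-0.4082)·(-3) + 0.8165·3 = 2.0412.
u_2 = v_2 − 2.0412·e_1 = (-4.8333, -2.1667, 1.3333).
‖u_2‖ = 5.4620, so e_2 = (-0.8849, -0.3967, 0.2441).
Qᵀb = (-0.4082, -2.4106).
Back-substitute: x_2 = -2.4106/5.4620 = -0.4413.
x_1 = (-0.4082 − 2.0412·(-0.4413))/4.8990 = 0.1006.

x = (0.1006, -0.4413)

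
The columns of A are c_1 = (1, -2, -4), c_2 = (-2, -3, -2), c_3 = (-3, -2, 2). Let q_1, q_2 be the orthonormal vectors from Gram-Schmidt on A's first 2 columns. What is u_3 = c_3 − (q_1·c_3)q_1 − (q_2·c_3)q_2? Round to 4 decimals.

c_1 = (1, -2, -4); ‖c_1‖ = 4.5826, so q_1 = (0.2182, -0.4364, -0.8729).
q_1·c_2 = 0.2182·(-2) + (-0.4364)·(-3) + (-0.8729)·(-2) = 2.6186.
u_2 = c_2 − 2.6186·q_1 = (-2.5714, -1.8571, 0.2857).
‖u_2‖ = 3.1848, so q_2 = (-0.8074, -0.5831, 0.0897).
q_1·c_3 = 0.2182·(-3) + (-0.4364)·(-2) + (-0.8729)·2 = -1.5275; q_2·c_3 = (-0.8074)·(-3) + (-0.5831)·(-2) + 0.0897·2 = 3.7679.
u_3 = c_3 + 1.5275·q_1 − 3.7679·q_2 = (0.3756, -0.4695, 0.3286).

u_3 = (0.3756, -0.4695, 0.3286)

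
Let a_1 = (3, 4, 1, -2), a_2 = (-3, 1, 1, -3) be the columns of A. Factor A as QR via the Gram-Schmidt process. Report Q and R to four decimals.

q_1 = a_1/‖a_1‖ = (3, 4, 1, -2)/5.4772 = (0.5477, 0.7303, 0.1826, -0.3651).
r_{12} = q_1·a_2 = 0.3651.
u_2 = a_2 − 0.3651·q_1 = (-3.2000, 0.7333, 0.9333, -2.8667).
‖u_2‖ = 4.4572, so q_2 = (-0.7179, 0.1645, 0.2094, -0.6432).

Q = [[0.5477, -0.7179], [0.7303, 0.1645], [0.1826, 0.2094], [-0.3651, -0.6432]], R = [[5.4772, 0.3651], [0.0000, 4.4572]]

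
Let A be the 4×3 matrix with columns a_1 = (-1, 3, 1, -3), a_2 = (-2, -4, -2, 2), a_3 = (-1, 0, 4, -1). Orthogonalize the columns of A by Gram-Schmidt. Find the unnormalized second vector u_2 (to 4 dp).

a_1 = (-1, 3, 1, -3); ‖a_1‖ = 4.4721, so e_1 = (-0.2236, 0.6708, 0.2236, -0.6708).
e_1·a_2 = (-0.2236)·(-2) + 0.6708·(-4) + 0.2236·(-2) + (-0.6708)·2 = -4.0249.
u_2 = a_2 + 4.0249·e_1 = (-2.9000, -1.3000, -1.1000, -0.7000).

u_2 = (-2.9000, -1.3000, -1.1000, -0.7000)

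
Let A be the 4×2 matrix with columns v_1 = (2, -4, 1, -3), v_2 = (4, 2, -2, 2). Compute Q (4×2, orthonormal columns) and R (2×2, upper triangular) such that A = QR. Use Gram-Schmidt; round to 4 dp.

Q = [[0.3651, 0.8913], [-0.7303, 0.1835], [0.1826, -0.3408], [-0.5477, 0.2359]], R = [[5.4772, -1.4606], [0.0000, 5.0859]]

v_1 = (2, -4, 1, -3); ‖v_1‖ = 5.4772, so e_1 = (0.3651, -0.7303, 0.1826, -0.5477).
e_1·v_2 = 0.3651·4 + (-0.7303)·2 + 0.1826·(-2) + (-0.5477)·2 = -1.4606.
u_2 = v_2 + 1.4606·e_1 = (4.5333, 0.9333, -1.7333, 1.2000).
‖u_2‖ = 5.0859, so e_2 = (0.8913, 0.1835, -0.3408, 0.2359).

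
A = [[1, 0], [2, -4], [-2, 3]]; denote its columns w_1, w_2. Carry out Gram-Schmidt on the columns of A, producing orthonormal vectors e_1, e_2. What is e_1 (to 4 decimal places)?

e_1 = w_1/‖w_1‖ = (1, 2, -2)/3.0000 = (0.3333, 0.6667, -0.6667).

e_1 = (0.3333, 0.6667, -0.6667)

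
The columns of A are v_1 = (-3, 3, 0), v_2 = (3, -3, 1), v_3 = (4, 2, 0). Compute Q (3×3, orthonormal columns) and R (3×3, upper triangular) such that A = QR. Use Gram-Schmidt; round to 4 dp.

Q = [[-0.7071, 0.0000, 0.7071], [0.7071, 0.0000, 0.7071], [0.0000, 1.0000, 0.0000]], R = [[4.2426, -4.2426, -1.4142], [0.0000, 1.0000, 0.0000], [0.0000, 0.0000, 4.2426]]

e_1 = v_1/‖v_1‖ = (-3, 3, 0)/4.2426 = (-0.7071, 0.7071, 0.0000).
r_{12} = e_1·v_2 = -4.2426.
u_2 = v_2 + 4.2426·e_1 = (0.0000, 0.0000, 1.0000).
‖u_2‖ = 1.0000, so e_2 = (0.0000, 0.0000, 1.0000).
r_{13} = e_1·v_3 = -1.4142; r_{23} = e_2·v_3 = 0.0000.
u_3 = v_3 + 1.4142·e_1 + 0.0000·e_2 = (3.0000, 3.0000, 0.0000).
‖u_3‖ = 4.2426, so e_3 = (0.7071, 0.7071, 0.0000).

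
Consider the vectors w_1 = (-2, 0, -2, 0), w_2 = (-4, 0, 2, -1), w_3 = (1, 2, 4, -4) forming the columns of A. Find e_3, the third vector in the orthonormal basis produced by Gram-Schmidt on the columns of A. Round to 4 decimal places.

w_1 = (-2, 0, -2, 0); ‖w_1‖ = 2.8284, so e_1 = (-0.7071, 0.0000, -0.7071, 0.0000).
e_1·w_2 = (-0.7071)·(-4) + 0.0000·0 + (-0.7071)·2 + 0.0000·(-1) = 1.4142.
u_2 = w_2 − 1.4142·e_1 = (-3.0000, 0.0000, 3.0000, -1.0000).
‖u_2‖ = 4.3589, so e_2 = (-0.6882, 0.0000, 0.6882, -0.2294).
e_1·w_3 = (-0.7071)·1 + 0.0000·2 + (-0.7071)·4 + 0.0000·(-4) = -3.5355; e_2·w_3 = (-0.6882)·1 + 0.0000·2 + 0.6882·4 + (-0.2294)·(-4) = 2.9824.
u_3 = w_3 + 3.5355·e_1 − 2.9824·e_2 = (0.5526, 2.0000, -0.5526, -3.3158).
‖u_3‖ = 3.9503, so e_3 = (0.1399, 0.5063, -0.1399, -0.8394).

e_3 = (0.1399, 0.5063, -0.1399, -0.8394)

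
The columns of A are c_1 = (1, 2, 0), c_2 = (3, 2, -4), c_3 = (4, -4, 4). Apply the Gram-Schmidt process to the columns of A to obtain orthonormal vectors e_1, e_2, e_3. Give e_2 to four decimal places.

c_1 = (1, 2, 0); ‖c_1‖ = 2.2361, so e_1 = (0.4472, 0.8944, 0.0000).
e_1·c_2 = 0.4472·3 + 0.8944·2 + 0.0000·(-4) = 3.1305.
u_2 = c_2 − 3.1305·e_1 = (1.6000, -0.8000, -4.0000).
‖u_2‖ = 4.3818, so e_2 = (0.3651, -0.1826, -0.9129).

e_2 = (0.3651, -0.1826, -0.9129)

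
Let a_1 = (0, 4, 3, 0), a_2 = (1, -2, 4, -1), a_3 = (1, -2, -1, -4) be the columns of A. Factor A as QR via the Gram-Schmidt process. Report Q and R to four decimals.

e_1 = a_1/‖a_1‖ = (0, 4, 3, 0)/5.0000 = (0.0000, 0.8000, 0.6000, 0.0000).
r_{12} = e_1·a_2 = 0.8000.
u_2 = a_2 − 0.8000·e_1 = (1.0000, -2.6400, 3.5200, -1.0000).
‖u_2‖ = 4.6217, so e_2 = (0.2164, -0.5712, 0.7616, -0.2164).
r_{13} = e_1·a_3 = -2.2000; r_{23} = e_2·a_3 = 1.4627.
u_3 = a_3 + 2.2000·e_1 − 1.4627·e_2 = (0.6835, 0.5955, -0.7940, -3.6835).
‖u_3‖ = 3.8756, so e_3 = (0.1764, 0.1537, -0.2049, -0.9504).

Q = [[0.0000, 0.2164, 0.1764], [0.8000, -0.5712, 0.1537], [0.6000, 0.7616, -0.2049], [0.0000, -0.2164, -0.9504]], R = [[5.0000, 0.8000, -2.2000], [0.0000, 4.6217, 1.4627], [0.0000, 0.0000, 3.8756]]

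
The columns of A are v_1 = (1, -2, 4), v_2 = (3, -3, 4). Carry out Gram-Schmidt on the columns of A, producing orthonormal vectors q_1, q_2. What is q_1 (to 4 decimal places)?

v_1 = (1, -2, 4); ‖v_1‖ = 4.5826, so q_1 = (0.2182, -0.4364, 0.8729).

q_1 = (0.2182, -0.4364, 0.8729)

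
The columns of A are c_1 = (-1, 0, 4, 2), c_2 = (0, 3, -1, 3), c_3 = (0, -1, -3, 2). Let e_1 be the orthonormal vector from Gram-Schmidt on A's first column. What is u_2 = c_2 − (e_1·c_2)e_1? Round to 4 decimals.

u_2 = (0.0952, 3.0000, -1.3810, 2.8095)

e_1 = c_1/‖c_1‖ = (-1, 0, 4, 2)/4.5826 = (-0.2182, 0.0000, 0.8729, 0.4364).
r_{12} = e_1·c_2 = 0.4364.
u_2 = c_2 − 0.4364·e_1 = (0.0952, 3.0000, -1.3810, 2.8095).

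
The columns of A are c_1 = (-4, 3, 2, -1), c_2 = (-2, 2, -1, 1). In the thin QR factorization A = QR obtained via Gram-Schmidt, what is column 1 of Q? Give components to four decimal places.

c_1 = (-4, 3, 2, -1); ‖c_1‖ = 5.4772, so e_1 = (-0.7303, 0.5477, 0.3651, -0.1826).

e_1 = (-0.7303, 0.5477, 0.3651, -0.1826)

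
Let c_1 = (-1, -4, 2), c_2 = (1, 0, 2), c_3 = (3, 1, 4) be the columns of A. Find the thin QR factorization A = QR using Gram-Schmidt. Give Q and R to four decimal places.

c_1 = (-1, -4, 2); ‖c_1‖ = 4.5826, so q_1 = (-0.2182, -0.8729, 0.4364).
q_1·c_2 = (-0.2182)·1 + (-0.8729)·0 + 0.4364·2 = 0.6547.
u_2 = c_2 − 0.6547·q_1 = (1.1429, 0.5714, 1.7143).
‖u_2‖ = 2.1381, so q_2 = (0.5345, 0.2673, 0.8018).
q_1·c_3 = (-0.2182)·3 + (-0.8729)·1 + 0.4364·4 = 0.2182; q_2·c_3 = 0.5345·3 + 0.2673·1 + 0.8018·4 = 5.0780.
u_3 = c_3 − 0.2182·q_1 − 5.0780·q_2 = (0.3333, -0.1667, -0.1667).
‖u_3‖ = 0.4082, so q_3 = (0.8165, -0.4082, -0.4082).

Q = [[-0.2182, 0.5345, 0.8165], [-0.8729, 0.2673, -0.4082], [0.4364, 0.8018, -0.4082]], R = [[4.5826, 0.6547, 0.2182], [0.0000, 2.1381, 5.0780], [0.0000, 0.0000, 0.4082]]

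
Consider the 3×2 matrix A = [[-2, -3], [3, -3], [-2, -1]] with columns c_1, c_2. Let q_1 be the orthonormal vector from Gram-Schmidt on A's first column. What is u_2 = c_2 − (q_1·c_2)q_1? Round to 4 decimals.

u_2 = (-3.1176, -2.8235, -1.1176)

c_1 = (-2, 3, -2); ‖c_1‖ = 4.1231, so q_1 = (-0.4851, 0.7276, -0.4851).
q_1·c_2 = (-0.4851)·(-3) + 0.7276·(-3) + (-0.4851)·(-1) = -0.2425.
u_2 = c_2 + 0.2425·q_1 = (-3.1176, -2.8235, -1.1176).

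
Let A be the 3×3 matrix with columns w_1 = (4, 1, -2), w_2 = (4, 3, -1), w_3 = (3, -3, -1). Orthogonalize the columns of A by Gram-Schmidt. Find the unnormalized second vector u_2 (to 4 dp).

u_2 = (0.0000, 2.0000, 1.0000)

w_1 = (4, 1, -2); ‖w_1‖ = 4.5826, so e_1 = (0.8729, 0.2182, -0.4364).
e_1·w_2 = 0.8729·4 + 0.2182·3 + (-0.4364)·(-1) = 4.5826.
u_2 = w_2 − 4.5826·e_1 = (0.0000, 2.0000, 1.0000).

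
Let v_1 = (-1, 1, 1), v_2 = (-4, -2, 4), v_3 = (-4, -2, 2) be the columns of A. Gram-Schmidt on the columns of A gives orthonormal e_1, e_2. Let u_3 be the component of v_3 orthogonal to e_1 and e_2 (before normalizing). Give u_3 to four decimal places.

u_3 = (-1.0000, 0.0000, -1.0000)

e_1 = v_1/‖v_1‖ = (-1, 1, 1)/1.7321 = (-0.5774, 0.5774, 0.5774).
r_{12} = e_1·v_2 = 3.4641.
u_2 = v_2 − 3.4641·e_1 = (-2.0000, -4.0000, 2.0000).
‖u_2‖ = 4.8990, so e_2 = (-0.4082, -0.8165, 0.4082).
r_{13} = e_1·v_3 = 2.3094; r_{23} = e_2·v_3 = 4.0825.
u_3 = v_3 − 2.3094·e_1 − 4.0825·e_2 = (-1.0000, 0.0000, -1.0000).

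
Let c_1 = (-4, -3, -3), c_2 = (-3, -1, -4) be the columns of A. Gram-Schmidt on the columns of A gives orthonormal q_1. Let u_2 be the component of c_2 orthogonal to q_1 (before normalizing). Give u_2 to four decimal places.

u_2 = (0.1765, 1.3824, -1.6176)

c_1 = (-4, -3, -3); ‖c_1‖ = 5.8310, so q_1 = (-0.6860, -0.5145, -0.5145).
q_1·c_2 = (-0.6860)·(-3) + (-0.5145)·(-1) + (-0.5145)·(-4) = 4.6305.
u_2 = c_2 − 4.6305·q_1 = (0.1765, 1.3824, -1.6176).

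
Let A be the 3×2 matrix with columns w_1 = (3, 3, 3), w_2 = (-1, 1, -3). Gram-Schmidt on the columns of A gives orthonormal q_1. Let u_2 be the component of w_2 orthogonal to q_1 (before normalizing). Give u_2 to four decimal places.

w_1 = (3, 3, 3); ‖w_1‖ = 5.1962, so q_1 = (0.5774, 0.5774, 0.5774).
q_1·w_2 = 0.5774·(-1) + 0.5774·1 + 0.5774·(-3) = -1.7321.
u_2 = w_2 + 1.7321·q_1 = (0.0000, 2.0000, -2.0000).

u_2 = (0.0000, 2.0000, -2.0000)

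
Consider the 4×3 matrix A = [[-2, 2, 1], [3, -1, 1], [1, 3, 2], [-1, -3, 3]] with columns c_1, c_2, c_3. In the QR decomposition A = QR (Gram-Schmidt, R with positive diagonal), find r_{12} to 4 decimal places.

c_1 = (-2, 3, 1, -1); ‖c_1‖ = 3.8730, so e_1 = (-0.5164, 0.7746, 0.2582, -0.2582).
r_{12} = e_1·c_2 = -0.2582.

r_{12} = -0.2582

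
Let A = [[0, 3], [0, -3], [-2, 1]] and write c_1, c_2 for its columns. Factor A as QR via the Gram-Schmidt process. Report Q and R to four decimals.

c_1 = (0, 0, -2); ‖c_1‖ = 2.0000, so e_1 = (0.0000, 0.0000, -1.0000).
e_1·c_2 = 0.0000·3 + 0.0000·(-3) + (-1.0000)·1 = -1.0000.
u_2 = c_2 + 1.0000·e_1 = (3.0000, -3.0000, 0.0000).
‖u_2‖ = 4.2426, so e_2 = (0.7071, -0.7071, 0.0000).

Q = [[0.0000, 0.7071], [0.0000, -0.7071], [-1.0000, 0.0000]], R = [[2.0000, -1.0000], [0.0000, 4.2426]]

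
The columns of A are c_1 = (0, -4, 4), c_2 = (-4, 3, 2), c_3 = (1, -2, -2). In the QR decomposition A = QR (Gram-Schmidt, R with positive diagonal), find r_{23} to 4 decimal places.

r_{23} = -2.6224

c_1 = (0, -4, 4); ‖c_1‖ = 5.6569, so e_1 = (0.0000, -0.7071, 0.7071).
e_1·c_2 = 0.0000·(-4) + (-0.7071)·3 + 0.7071·2 = -0.7071.
u_2 = c_2 + 0.7071·e_1 = (-4.0000, 2.5000, 2.5000).
‖u_2‖ = 5.3385, so e_2 = (-0.7493, 0.4683, 0.4683).
r_{23} = e_2·c_3 = -2.6224.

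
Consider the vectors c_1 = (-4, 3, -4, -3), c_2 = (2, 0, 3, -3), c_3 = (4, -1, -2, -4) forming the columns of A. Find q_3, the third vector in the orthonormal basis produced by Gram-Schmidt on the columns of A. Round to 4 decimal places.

q_3 = (0.6327, -0.2982, -0.6701, -0.2483)

c_1 = (-4, 3, -4, -3); ‖c_1‖ = 7.0711, so q_1 = (-0.5657, 0.4243, -0.5657, -0.4243).
q_1·c_2 = (-0.5657)·2 + 0.4243·0 + (-0.5657)·3 + (-0.4243)·(-3) = -1.5556.
u_2 = c_2 + 1.5556·q_1 = (1.1200, 0.6600, 2.1200, -3.6600).
‖u_2‖ = 4.4249, so q_2 = (0.2531, 0.1492, 0.4791, -0.8271).
q_1·c_3 = (-0.5657)·4 + 0.4243·(-1) + (-0.5657)·(-2) + (-0.4243)·(-4) = 0.1414; q_2·c_3 = 0.2531·4 + 0.1492·(-1) + 0.4791·(-2) + (-0.8271)·(-4) = 3.2136.
u_3 = c_3 − 0.1414·q_1 − 3.2136·q_2 = (3.2666, -1.5393, -3.4597, -1.2819).
‖u_3‖ = 5.1626, so q_3 = (0.6327, -0.2982, -0.6701, -0.2483).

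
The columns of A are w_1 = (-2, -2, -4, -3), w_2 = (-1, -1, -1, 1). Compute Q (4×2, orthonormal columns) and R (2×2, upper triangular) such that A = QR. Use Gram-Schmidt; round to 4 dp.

w_1 = (-2, -2, -4, -3); ‖w_1‖ = 5.7446, so q_1 = (-0.3482, -0.3482, -0.6963, -0.5222).
q_1·w_2 = (-0.3482)·(-1) + (-0.3482)·(-1) + (-0.6963)·(-1) + (-0.5222)·1 = 0.8704.
u_2 = w_2 − 0.8704·q_1 = (-0.6970, -0.6970, -0.3939, 1.4545).
‖u_2‖ = 1.8007, so q_2 = (-0.3871, -0.3871, -0.2188, 0.8078).

Q = [[-0.3482, -0.3871], [-0.3482, -0.3871], [-0.6963, -0.2188], [-0.5222, 0.8078]], R = [[5.7446, 0.8704], [0.0000, 1.8007]]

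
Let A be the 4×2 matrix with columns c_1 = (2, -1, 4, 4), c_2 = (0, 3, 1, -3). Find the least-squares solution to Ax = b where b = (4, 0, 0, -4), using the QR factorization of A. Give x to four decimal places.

c_1 = (2, -1, 4, 4); ‖c_1‖ = 6.0828, so q_1 = (0.3288, -0.1644, 0.6576, 0.6576).
q_1·c_2 = 0.3288·0 + (-0.1644)·3 + 0.6576·1 + 0.6576·(-3) = -1.8084.
u_2 = c_2 + 1.8084·q_1 = (0.5946, 2.7027, 2.1892, -1.8108).
‖u_2‖ = 3.9661, so q_2 = (0.1499, 0.6815, 0.5520, -0.4566).
Qᵀb = (-1.3152, 2.4260).
Back-substitute: x_2 = 2.4260/3.9661 = 0.6117.
x_1 = (-1.3152 + 1.8084·0.6117)/6.0828 = -0.0344.

x = (-0.0344, 0.6117)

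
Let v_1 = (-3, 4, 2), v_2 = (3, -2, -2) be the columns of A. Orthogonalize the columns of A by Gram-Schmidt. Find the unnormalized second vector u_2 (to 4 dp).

e_1 = v_1/‖v_1‖ = (-3, 4, 2)/5.3852 = (-0.5571, 0.7428, 0.3714).
r_{12} = e_1·v_2 = -3.8996.
u_2 = v_2 + 3.8996·e_1 = (0.8276, 0.8966, -0.5517).

u_2 = (0.8276, 0.8966, -0.5517)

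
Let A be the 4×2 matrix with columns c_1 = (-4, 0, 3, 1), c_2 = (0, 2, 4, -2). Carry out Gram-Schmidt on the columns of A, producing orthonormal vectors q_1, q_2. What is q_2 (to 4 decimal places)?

q_2 = (0.3427, 0.4455, 0.6340, -0.5312)

c_1 = (-4, 0, 3, 1); ‖c_1‖ = 5.0990, so q_1 = (-0.7845, 0.0000, 0.5883, 0.1961).
q_1·c_2 = (-0.7845)·0 + 0.0000·2 + 0.5883·4 + 0.1961·(-2) = 1.9612.
u_2 = c_2 − 1.9612·q_1 = (1.5385, 2.0000, 2.8462, -2.3846).
‖u_2‖ = 4.4893, so q_2 = (0.3427, 0.4455, 0.6340, -0.5312).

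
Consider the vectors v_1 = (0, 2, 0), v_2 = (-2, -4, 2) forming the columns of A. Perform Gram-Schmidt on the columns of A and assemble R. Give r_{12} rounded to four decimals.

v_1 = (0, 2, 0); ‖v_1‖ = 2.0000, so e_1 = (0.0000, 1.0000, 0.0000).
r_{12} = e_1·v_2 = -4.0000.

r_{12} = -4.0000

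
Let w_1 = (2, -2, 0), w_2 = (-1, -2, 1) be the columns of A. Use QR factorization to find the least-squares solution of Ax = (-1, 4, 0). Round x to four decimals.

x = (-1.0455, -0.8182)

w_1 = (2, -2, 0); ‖w_1‖ = 2.8284, so q_1 = (0.7071, -0.7071, 0.0000).
q_1·w_2 = 0.7071·(-1) + (-0.7071)·(-2) + 0.0000·1 = 0.7071.
u_2 = w_2 − 0.7071·q_1 = (-1.5000, -1.5000, 1.0000).
‖u_2‖ = 2.3452, so q_2 = (-0.6396, -0.6396, 0.4264).
Qᵀb = (-3.5355, -1.9188).
Back-substitute: x_2 = -1.9188/2.3452 = -0.8182.
x_1 = (-3.5355 − 0.7071·(-0.8182))/2.8284 = -1.0455.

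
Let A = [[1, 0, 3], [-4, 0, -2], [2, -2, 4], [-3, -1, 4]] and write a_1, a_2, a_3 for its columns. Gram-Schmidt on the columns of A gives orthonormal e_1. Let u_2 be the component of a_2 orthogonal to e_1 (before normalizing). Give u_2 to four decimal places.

u_2 = (0.0333, -0.1333, -1.9333, -1.1000)

a_1 = (1, -4, 2, -3); ‖a_1‖ = 5.4772, so e_1 = (0.1826, -0.7303, 0.3651, -0.5477).
e_1·a_2 = 0.1826·0 + (-0.7303)·0 + 0.3651·(-2) + (-0.5477)·(-1) = -0.1826.
u_2 = a_2 + 0.1826·e_1 = (0.0333, -0.1333, -1.9333, -1.1000).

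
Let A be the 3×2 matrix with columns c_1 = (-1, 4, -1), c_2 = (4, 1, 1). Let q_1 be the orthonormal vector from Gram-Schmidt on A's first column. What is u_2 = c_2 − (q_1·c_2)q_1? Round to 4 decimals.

u_2 = (3.9444, 1.2222, 0.9444)

c_1 = (-1, 4, -1); ‖c_1‖ = 4.2426, so q_1 = (-0.2357, 0.9428, -0.2357).
q_1·c_2 = (-0.2357)·4 + 0.9428·1 + (-0.2357)·1 = -0.2357.
u_2 = c_2 + 0.2357·q_1 = (3.9444, 1.2222, 0.9444).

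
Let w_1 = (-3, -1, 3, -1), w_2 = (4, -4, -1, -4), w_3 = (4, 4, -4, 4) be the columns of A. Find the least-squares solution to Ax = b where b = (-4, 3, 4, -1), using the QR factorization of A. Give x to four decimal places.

x = (2.5000, 0.0000, 0.8750)

w_1 = (-3, -1, 3, -1); ‖w_1‖ = 4.4721, so e_1 = (-0.6708, -0.2236, 0.6708, -0.2236).
e_1·w_2 = (-0.6708)·4 + (-0.2236)·(-4) + 0.6708·(-1) + (-0.2236)·(-4) = -1.5652.
u_2 = w_2 + 1.5652·e_1 = (2.9500, -4.3500, 0.0500, -4.3500).
‖u_2‖ = 6.8228, so e_2 = (0.4324, -0.6376, 0.0073, -0.6376).
e_1·w_3 = (-0.6708)·4 + (-0.2236)·4 + 0.6708·(-4) + (-0.2236)·4 = -7.1554; e_2·w_3 = 0.4324·4 + (-0.6376)·4 + 0.0073·(-4) + (-0.6376)·4 = -3.4004.
u_3 = w_3 + 7.1554·e_1 + 3.4004·e_2 = (0.6702, 0.2320, 0.8249, 0.2320).
‖u_3‖ = 1.1124, so e_3 = (0.6025, 0.2086, 0.7416, 0.2086).
Qᵀb = (4.9193, -2.9753, 0.9733).
Back-substitute: x_3 = 0.9733/1.1124 = 0.8750.
x_2 = (-2.9753 + 3.4004·0.8750)/6.8228 = 0.0000.
x_1 = (4.9193 + 1.5652·0.0000 + 7.1554·0.8750)/4.4721 = 2.5000.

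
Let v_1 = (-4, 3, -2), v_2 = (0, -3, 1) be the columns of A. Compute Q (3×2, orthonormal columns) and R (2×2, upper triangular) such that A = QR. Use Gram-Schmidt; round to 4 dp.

v_1 = (-4, 3, -2); ‖v_1‖ = 5.3852, so q_1 = (-0.7428, 0.5571, -0.3714).
q_1·v_2 = (-0.7428)·0 + 0.5571·(-3) + (-0.3714)·1 = -2.0426.
u_2 = v_2 + 2.0426·q_1 = (-1.5172, -1.8621, 0.2414).
‖u_2‖ = 2.4140, so q_2 = (-0.6285, -0.7713, 0.1000).

Q = [[-0.7428, -0.6285], [0.5571, -0.7713], [-0.3714, 0.1000]], R = [[5.3852, -2.0426], [0.0000, 2.4140]]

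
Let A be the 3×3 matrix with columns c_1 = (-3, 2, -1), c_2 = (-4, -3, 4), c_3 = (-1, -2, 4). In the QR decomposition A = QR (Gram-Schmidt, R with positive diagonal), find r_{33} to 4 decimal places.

r_{33} = 1.2984

q_1 = c_1/‖c_1‖ = (-3, 2, -1)/3.7417 = (-0.8018, 0.5345, -0.2673).
r_{12} = q_1·c_2 = 0.5345.
u_2 = c_2 − 0.5345·q_1 = (-3.5714, -3.2857, 4.1429).
‖u_2‖ = 6.3808, so q_2 = (-0.5597, -0.5149, 0.6493).
r_{13} = q_1·c_3 = -1.3363; r_{23} = q_2·c_3 = 4.1867.
u_3 = c_3 + 1.3363·q_1 − 4.1867·q_2 = (0.2719, 0.8702, 0.9246).
r_{33} = ‖u_3‖ = 1.2984.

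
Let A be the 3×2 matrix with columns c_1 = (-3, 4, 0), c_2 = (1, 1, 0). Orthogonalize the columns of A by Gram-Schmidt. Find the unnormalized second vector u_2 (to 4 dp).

e_1 = c_1/‖c_1‖ = (-3, 4, 0)/5.0000 = (-0.6000, 0.8000, 0.0000).
r_{12} = e_1·c_2 = 0.2000.
u_2 = c_2 − 0.2000·e_1 = (1.1200, 0.8400, 0.0000).

u_2 = (1.1200, 0.8400, 0.0000)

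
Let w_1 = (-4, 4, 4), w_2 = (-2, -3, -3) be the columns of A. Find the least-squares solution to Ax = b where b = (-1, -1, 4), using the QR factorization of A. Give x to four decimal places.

q_1 = w_1/‖w_1‖ = (-4, 4, 4)/6.9282 = (-0.5774, 0.5774, 0.5774).
r_{12} = q_1·w_2 = -2.3094.
u_2 = w_2 + 2.3094·q_1 = (-3.3333, -1.6667, -1.6667).
‖u_2‖ = 4.0825, so q_2 = (-0.8165, -0.4082, -0.4082).
Qᵀb = (2.3094, -0.4082).
Back-substitute: x_2 = -0.4082/4.0825 = -0.1000.
x_1 = (2.3094 + 2.3094·(-0.1000))/6.9282 = 0.3000.

x = (0.3000, -0.1000)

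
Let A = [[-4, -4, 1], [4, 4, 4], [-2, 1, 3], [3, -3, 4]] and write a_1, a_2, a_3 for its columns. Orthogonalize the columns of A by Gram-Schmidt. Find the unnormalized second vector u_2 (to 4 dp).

u_2 = (-2.1333, 2.1333, 1.9333, -4.4000)

a_1 = (-4, 4, -2, 3); ‖a_1‖ = 6.7082, so e_1 = (-0.5963, 0.5963, -0.2981, 0.4472).
e_1·a_2 = (-0.5963)·(-4) + 0.5963·4 + (-0.2981)·1 + 0.4472·(-3) = 3.1305.
u_2 = a_2 − 3.1305·e_1 = (-2.1333, 2.1333, 1.9333, -4.4000).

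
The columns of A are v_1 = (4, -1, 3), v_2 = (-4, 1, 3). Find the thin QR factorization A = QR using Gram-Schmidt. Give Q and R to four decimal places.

v_1 = (4, -1, 3); ‖v_1‖ = 5.0990, so e_1 = (0.7845, -0.1961, 0.5883).
e_1·v_2 = 0.7845·(-4) + (-0.1961)·1 + 0.5883·3 = -1.5689.
u_2 = v_2 + 1.5689·e_1 = (-2.7692, 0.6923, 3.9231).
‖u_2‖ = 4.8516, so e_2 = (-0.5708, 0.1427, 0.8086).

Q = [[0.7845, -0.5708], [-0.1961, 0.1427], [0.5883, 0.8086]], R = [[5.0990, -1.5689], [0.0000, 4.8516]]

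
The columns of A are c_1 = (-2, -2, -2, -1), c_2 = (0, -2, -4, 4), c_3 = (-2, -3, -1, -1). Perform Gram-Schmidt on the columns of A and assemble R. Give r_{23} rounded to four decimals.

r_{23} = -0.3588

c_1 = (-2, -2, -2, -1); ‖c_1‖ = 3.6056, so e_1 = (-0.5547, -0.5547, -0.5547, -0.2774).
e_1·c_2 = (-0.5547)·0 + (-0.5547)·(-2) + (-0.5547)·(-4) + (-0.2774)·4 = 2.2188.
u_2 = c_2 − 2.2188·e_1 = (1.2308, -0.7692, -2.7692, 4.6154).
‖u_2‖ = 5.5747, so e_2 = (0.2208, -0.1380, -0.4968, 0.8279).
r_{23} = e_2·c_3 = -0.3588.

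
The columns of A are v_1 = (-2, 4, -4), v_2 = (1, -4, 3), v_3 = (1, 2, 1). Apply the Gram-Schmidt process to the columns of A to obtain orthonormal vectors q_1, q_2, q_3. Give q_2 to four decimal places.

q_2 = (-0.6667, -0.6667, -0.3333)

v_1 = (-2, 4, -4); ‖v_1‖ = 6.0000, so q_1 = (-0.3333, 0.6667, -0.6667).
q_1·v_2 = (-0.3333)·1 + 0.6667·(-4) + (-0.6667)·3 = -5.0000.
u_2 = v_2 + 5.0000·q_1 = (-0.6667, -0.6667, -0.3333).
‖u_2‖ = 1.0000, so q_2 = (-0.6667, -0.6667, -0.3333).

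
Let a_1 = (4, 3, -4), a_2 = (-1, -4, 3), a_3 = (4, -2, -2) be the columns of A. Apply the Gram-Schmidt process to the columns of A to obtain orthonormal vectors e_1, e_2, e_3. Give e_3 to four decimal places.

a_1 = (4, 3, -4); ‖a_1‖ = 6.4031, so e_1 = (0.6247, 0.4685, -0.6247).
e_1·a_2 = 0.6247·(-1) + 0.4685·(-4) + (-0.6247)·3 = -4.3729.
u_2 = a_2 + 4.3729·e_1 = (1.7317, -1.9512, 0.2683).
‖u_2‖ = 2.6226, so e_2 = (0.6603, -0.7440, 0.1023).
e_1·a_3 = 0.6247·4 + 0.4685·(-2) + (-0.6247)·(-2) = 2.8111; e_2·a_3 = 0.6603·4 + (-0.7440)·(-2) + 0.1023·(-2) = 3.9246.
u_3 = a_3 − 2.8111·e_1 − 3.9246·e_2 = (-0.3475, -0.3972, -0.6454).
‖u_3‖ = 0.8337, so e_3 = (-0.4168, -0.4764, -0.7741).

e_3 = (-0.4168, -0.4764, -0.7741)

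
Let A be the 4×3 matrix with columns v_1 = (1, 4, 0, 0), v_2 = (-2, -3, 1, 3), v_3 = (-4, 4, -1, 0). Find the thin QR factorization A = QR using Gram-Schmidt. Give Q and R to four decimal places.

e_1 = v_1/‖v_1‖ = (1, 4, 0, 0)/4.1231 = (0.2425, 0.9701, 0.0000, 0.0000).
r_{12} = e_1·v_2 = -3.3955.
u_2 = v_2 + 3.3955·e_1 = (-1.1765, 0.2941, 1.0000, 3.0000).
‖u_2‖ = 3.3868, so e_2 = (-0.3474, 0.0868, 0.2953, 0.8858).
r_{13} = e_1·v_3 = 2.9104; r_{23} = e_2·v_3 = 1.4416.
u_3 = v_3 − 2.9104·e_1 − 1.4416·e_2 = (-4.2051, 1.0513, -1.4256, -1.2769).
‖u_3‖ = 4.7383, so e_3 = (-0.8875, 0.2219, -0.3009, -0.2695).

Q = [[0.2425, -0.3474, -0.8875], [0.9701, 0.0868, 0.2219], [0.0000, 0.2953, -0.3009], [0.0000, 0.8858, -0.2695]], R = [[4.1231, -3.3955, 2.9104], [0.0000, 3.3868, 1.4416], [0.0000, 0.0000, 4.7383]]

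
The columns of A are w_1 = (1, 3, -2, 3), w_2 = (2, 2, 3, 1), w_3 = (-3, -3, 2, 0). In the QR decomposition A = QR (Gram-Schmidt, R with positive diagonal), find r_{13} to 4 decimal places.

r_{13} = -3.3362

w_1 = (1, 3, -2, 3); ‖w_1‖ = 4.7958, so q_1 = (0.2085, 0.6255, -0.4170, 0.6255).
r_{13} = q_1·w_3 = -3.3362.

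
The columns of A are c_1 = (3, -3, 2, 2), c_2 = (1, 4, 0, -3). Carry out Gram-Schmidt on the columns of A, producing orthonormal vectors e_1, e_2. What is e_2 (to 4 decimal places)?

e_1 = c_1/‖c_1‖ = (3, -3, 2, 2)/5.0990 = (0.5883, -0.5883, 0.3922, 0.3922).
r_{12} = e_1·c_2 = -2.9417.
u_2 = c_2 + 2.9417·e_1 = (2.7308, 2.2692, 1.1538, -1.8462).
‖u_2‖ = 4.1649, so e_2 = (0.6557, 0.5449, 0.2770, -0.4433).

e_2 = (0.6557, 0.5449, 0.2770, -0.4433)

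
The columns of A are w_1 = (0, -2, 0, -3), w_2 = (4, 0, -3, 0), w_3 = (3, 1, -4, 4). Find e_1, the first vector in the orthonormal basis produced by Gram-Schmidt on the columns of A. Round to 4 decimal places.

e_1 = (0.0000, -0.5547, 0.0000, -0.8321)

w_1 = (0, -2, 0, -3); ‖w_1‖ = 3.6056, so e_1 = (0.0000, -0.5547, 0.0000, -0.8321).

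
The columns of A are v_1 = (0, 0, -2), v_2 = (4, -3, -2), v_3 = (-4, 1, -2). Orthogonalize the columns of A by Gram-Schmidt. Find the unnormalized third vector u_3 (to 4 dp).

u_3 = (-0.9600, -1.2800, 0.0000)

v_1 = (0, 0, -2); ‖v_1‖ = 2.0000, so q_1 = (0.0000, 0.0000, -1.0000).
q_1·v_2 = 0.0000·4 + 0.0000·(-3) + (-1.0000)·(-2) = 2.0000.
u_2 = v_2 − 2.0000·q_1 = (4.0000, -3.0000, 0.0000).
‖u_2‖ = 5.0000, so q_2 = (0.8000, -0.6000, 0.0000).
q_1·v_3 = 0.0000·(-4) + 0.0000·1 + (-1.0000)·(-2) = 2.0000; q_2·v_3 = 0.8000·(-4) + (-0.6000)·1 + 0.0000·(-2) = -3.8000.
u_3 = v_3 − 2.0000·q_1 + 3.8000·q_2 = (-0.9600, -1.2800, 0.0000).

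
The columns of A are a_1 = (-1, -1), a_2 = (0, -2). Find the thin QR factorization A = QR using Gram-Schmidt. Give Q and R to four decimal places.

Q = [[-0.7071, 0.7071], [-0.7071, -0.7071]], R = [[1.4142, 1.4142], [0.0000, 1.4142]]

a_1 = (-1, -1); ‖a_1‖ = 1.4142, so e_1 = (-0.7071, -0.7071).
e_1·a_2 = (-0.7071)·0 + (-0.7071)·(-2) = 1.4142.
u_2 = a_2 − 1.4142·e_1 = (1.0000, -1.0000).
‖u_2‖ = 1.4142, so e_2 = (0.7071, -0.7071).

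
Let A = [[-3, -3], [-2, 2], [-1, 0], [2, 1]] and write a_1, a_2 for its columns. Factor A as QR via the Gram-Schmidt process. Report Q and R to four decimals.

Q = [[-0.7071, -0.5459], [-0.4714, 0.8272], [-0.2357, 0.1158], [0.4714, 0.0662]], R = [[4.2426, 1.6499], [0.0000, 3.3582]]

a_1 = (-3, -2, -1, 2); ‖a_1‖ = 4.2426, so q_1 = (-0.7071, -0.4714, -0.2357, 0.4714).
q_1·a_2 = (-0.7071)·(-3) + (-0.4714)·2 + (-0.2357)·0 + 0.4714·1 = 1.6499.
u_2 = a_2 − 1.6499·q_1 = (-1.8333, 2.7778, 0.3889, 0.2222).
‖u_2‖ = 3.3582, so q_2 = (-0.5459, 0.8272, 0.1158, 0.0662).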